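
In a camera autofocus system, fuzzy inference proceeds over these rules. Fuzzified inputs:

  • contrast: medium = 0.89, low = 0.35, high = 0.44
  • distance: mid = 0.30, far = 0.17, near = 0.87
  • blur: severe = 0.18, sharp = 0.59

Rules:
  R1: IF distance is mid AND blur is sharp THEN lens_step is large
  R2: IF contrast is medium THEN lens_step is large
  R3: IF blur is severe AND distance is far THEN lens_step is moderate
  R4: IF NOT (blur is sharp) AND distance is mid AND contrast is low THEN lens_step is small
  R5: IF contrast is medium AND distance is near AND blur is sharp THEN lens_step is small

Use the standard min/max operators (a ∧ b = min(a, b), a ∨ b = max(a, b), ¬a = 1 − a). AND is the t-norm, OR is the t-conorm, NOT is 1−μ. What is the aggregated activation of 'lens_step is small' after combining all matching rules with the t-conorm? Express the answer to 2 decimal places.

0.59

R1: mid=0.30, sharp=0.59; AND[min(a, b)] → w = 0.30
R2: medium=0.89 → w = 0.89
R3: severe=0.18, far=0.17; AND[min(a, b)] → w = 0.17
R4: ¬sharp=1−0.59=0.41, mid=0.30, low=0.35; AND[min(a, b)] → w = 0.30
R5: medium=0.89, near=0.87, sharp=0.59; AND[min(a, b)] → w = 0.59
Rules with consequent 'small': {R4, R5} → strengths 0.30, 0.59
Aggregate via t-conorm [max(a, b)]: 0.59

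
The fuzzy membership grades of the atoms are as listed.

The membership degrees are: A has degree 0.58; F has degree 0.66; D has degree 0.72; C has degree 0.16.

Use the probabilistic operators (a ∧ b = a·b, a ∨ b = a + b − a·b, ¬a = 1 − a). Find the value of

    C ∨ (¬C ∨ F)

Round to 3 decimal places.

¬C = 1 − 0.1600 = 0.8400
¬C ∨ F = a + b − a·b on (0.8400, 0.6600) = 0.9456
C ∨ (¬C ∨ F) = a + b − a·b on (0.1600, 0.9456) = 0.9543

0.954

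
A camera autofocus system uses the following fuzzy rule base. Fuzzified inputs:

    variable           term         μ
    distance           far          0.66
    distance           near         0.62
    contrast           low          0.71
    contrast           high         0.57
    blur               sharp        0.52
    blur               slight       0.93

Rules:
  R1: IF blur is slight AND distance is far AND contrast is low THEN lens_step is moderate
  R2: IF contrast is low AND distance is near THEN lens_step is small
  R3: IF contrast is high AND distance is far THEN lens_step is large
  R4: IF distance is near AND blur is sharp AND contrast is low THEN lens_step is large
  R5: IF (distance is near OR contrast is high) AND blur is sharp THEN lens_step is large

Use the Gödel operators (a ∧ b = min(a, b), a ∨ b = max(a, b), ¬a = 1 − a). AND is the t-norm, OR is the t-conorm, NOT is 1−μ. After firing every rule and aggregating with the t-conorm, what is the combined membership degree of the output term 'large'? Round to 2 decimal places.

R1: slight=0.93, far=0.66, low=0.71; AND[min(a, b)] → w = 0.66
R2: low=0.71, near=0.62; AND[min(a, b)] → w = 0.62
R3: high=0.57, far=0.66; AND[min(a, b)] → w = 0.57
R4: near=0.62, sharp=0.52, low=0.71; AND[min(a, b)] → w = 0.52
R5: (near=0.62 OR high=0.57) = 0.62; AND[min(a, b)] with sharp=0.52 → w = 0.52
Rules with consequent 'large': {R3, R4, R5} → strengths 0.57, 0.52, 0.52
Aggregate via t-conorm [max(a, b)]: 0.57

0.57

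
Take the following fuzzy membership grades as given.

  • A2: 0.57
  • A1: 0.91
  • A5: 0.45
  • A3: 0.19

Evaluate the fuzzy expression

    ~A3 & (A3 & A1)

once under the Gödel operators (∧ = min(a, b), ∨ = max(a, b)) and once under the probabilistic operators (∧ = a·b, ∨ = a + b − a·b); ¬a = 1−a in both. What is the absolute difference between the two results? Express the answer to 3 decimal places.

0.050

Under Gödel:
  ~A3 = 1 − 0.19 = 0.81
  A3 & A1 = min(a, b) on (0.19, 0.91) = 0.19
  ~A3 & (A3 & A1) = min(a, b) on (0.81, 0.19) = 0.19
  → value = 0.1900
Under probabilistic:
  ~A3 = 1 − 0.1900 = 0.8100
  A3 & A1 = a·b on (0.1900, 0.9100) = 0.1729
  ~A3 & (A3 & A1) = a·b on (0.8100, 0.1729) = 0.1400
  → value = 0.1400
|0.1900 − 0.1400| = 0.050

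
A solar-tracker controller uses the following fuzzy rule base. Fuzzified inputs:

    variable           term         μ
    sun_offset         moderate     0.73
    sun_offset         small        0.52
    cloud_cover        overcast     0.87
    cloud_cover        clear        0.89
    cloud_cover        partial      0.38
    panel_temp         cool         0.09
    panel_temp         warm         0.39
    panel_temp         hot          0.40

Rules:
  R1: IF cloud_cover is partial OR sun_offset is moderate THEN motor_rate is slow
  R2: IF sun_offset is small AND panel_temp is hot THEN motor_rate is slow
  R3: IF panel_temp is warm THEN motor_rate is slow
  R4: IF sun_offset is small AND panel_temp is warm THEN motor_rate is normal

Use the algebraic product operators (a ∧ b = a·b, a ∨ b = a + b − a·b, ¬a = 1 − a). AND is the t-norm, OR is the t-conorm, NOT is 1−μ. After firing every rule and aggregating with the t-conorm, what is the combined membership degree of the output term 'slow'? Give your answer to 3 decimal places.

0.919

R1: partial=0.38, moderate=0.73; OR[a + b − a·b] → w = 0.8326
R2: small=0.52, hot=0.40; AND[a·b] → w = 0.2080
R3: warm=0.39 → w = 0.3900
R4: small=0.52, warm=0.39; AND[a·b] → w = 0.2028
Rules with consequent 'slow': {R1, R2, R3} → strengths 0.8326, 0.2080, 0.3900
Aggregate via t-conorm [a + b − a·b]: 0.9191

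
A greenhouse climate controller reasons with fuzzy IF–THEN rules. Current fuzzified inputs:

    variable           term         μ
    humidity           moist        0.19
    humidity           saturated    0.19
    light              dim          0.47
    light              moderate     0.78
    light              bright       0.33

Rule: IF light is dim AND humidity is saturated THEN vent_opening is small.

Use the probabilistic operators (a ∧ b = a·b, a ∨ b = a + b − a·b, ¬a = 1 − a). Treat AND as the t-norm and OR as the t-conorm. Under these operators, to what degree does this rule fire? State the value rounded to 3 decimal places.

0.089

firing strength: dim=0.47, saturated=0.19; AND[a·b] → w = 0.0893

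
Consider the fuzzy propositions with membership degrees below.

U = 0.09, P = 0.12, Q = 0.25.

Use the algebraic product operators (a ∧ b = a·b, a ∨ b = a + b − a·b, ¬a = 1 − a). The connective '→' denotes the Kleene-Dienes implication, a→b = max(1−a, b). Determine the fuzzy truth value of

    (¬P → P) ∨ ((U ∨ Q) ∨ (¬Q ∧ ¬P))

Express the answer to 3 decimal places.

0.796

¬P = 1 − 0.1200 = 0.8800
¬P → P  [Kleene-Dienes: max(1−a, b)] with a=0.8800, b=0.1200 → 0.1200
U ∨ Q = a + b − a·b on (0.0900, 0.2500) = 0.3175
¬Q = 1 − 0.2500 = 0.7500
¬P = 1 − 0.1200 = 0.8800
¬Q ∧ ¬P = a·b on (0.7500, 0.8800) = 0.6600
(U ∨ Q) ∨ (¬Q ∧ ¬P) = a + b − a·b on (0.3175, 0.6600) = 0.7680
(¬P → P) ∨ ((U ∨ Q) ∨ (¬Q ∧ ¬P)) = a + b − a·b on (0.1200, 0.7680) = 0.7958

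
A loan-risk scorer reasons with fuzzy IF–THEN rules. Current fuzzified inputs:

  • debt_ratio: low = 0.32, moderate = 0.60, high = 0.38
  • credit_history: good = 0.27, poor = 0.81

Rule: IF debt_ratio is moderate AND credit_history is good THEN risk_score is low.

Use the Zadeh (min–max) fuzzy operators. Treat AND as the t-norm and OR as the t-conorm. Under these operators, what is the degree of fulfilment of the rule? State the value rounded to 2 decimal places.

0.27

firing strength: moderate=0.60, good=0.27; AND[min(a, b)] → w = 0.27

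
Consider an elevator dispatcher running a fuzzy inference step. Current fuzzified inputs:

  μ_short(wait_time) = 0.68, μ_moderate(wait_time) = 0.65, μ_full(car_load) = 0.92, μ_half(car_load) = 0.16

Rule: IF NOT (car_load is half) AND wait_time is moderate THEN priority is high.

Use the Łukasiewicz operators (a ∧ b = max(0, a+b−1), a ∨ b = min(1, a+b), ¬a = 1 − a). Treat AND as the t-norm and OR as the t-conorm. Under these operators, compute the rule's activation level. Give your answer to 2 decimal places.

firing strength: ¬half=1−0.16=0.84, moderate=0.65; AND[max(0, a+b−1)] → w = 0.49

0.49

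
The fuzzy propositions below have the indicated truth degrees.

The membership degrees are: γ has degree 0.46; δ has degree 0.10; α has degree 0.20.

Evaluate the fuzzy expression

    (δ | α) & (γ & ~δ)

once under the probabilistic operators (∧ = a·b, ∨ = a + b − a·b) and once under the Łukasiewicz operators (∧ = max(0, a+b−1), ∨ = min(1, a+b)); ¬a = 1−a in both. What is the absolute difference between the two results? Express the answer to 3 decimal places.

0.116

Under probabilistic:
  δ | α = a + b − a·b on (0.1000, 0.2000) = 0.2800
  ~δ = 1 − 0.1000 = 0.9000
  γ & ~δ = a·b on (0.4600, 0.9000) = 0.4140
  (δ | α) & (γ & ~δ) = a·b on (0.2800, 0.4140) = 0.1159
  → value = 0.1159
Under Łukasiewicz:
  δ | α = min(1, a+b) on (0.10, 0.20) = 0.30
  ~δ = 1 − 0.10 = 0.90
  γ & ~δ = max(0, a+b−1) on (0.46, 0.90) = 0.36
  (δ | α) & (γ & ~δ) = max(0, a+b−1) on (0.30, 0.36) = 0.00
  → value = 0.0000
|0.1159 − 0.0000| = 0.116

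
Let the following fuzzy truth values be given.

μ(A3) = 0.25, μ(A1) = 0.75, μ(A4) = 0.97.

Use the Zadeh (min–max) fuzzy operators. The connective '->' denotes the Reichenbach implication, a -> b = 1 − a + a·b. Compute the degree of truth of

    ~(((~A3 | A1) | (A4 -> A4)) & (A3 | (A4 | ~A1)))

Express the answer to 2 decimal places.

0.03

~A3 = 1 − 0.25 = 0.75
~A3 | A1 = max(a, b) on (0.75, 0.75) = 0.75
A4 -> A4  [Reichenbach: 1 − a + a·b] with a=0.97, b=0.97 → 0.97
(~A3 | A1) | (A4 -> A4) = max(a, b) on (0.75, 0.97) = 0.97
~A1 = 1 − 0.75 = 0.25
A4 | ~A1 = max(a, b) on (0.97, 0.25) = 0.97
A3 | (A4 | ~A1) = max(a, b) on (0.25, 0.97) = 0.97
((~A3 | A1) | (A4 -> A4)) & (A3 | (A4 | ~A1)) = min(a, b) on (0.97, 0.97) = 0.97
~(((~A3 | A1) | (A4 -> A4)) & (A3 | (A4 | ~A1))) = 1 − 0.97 = 0.03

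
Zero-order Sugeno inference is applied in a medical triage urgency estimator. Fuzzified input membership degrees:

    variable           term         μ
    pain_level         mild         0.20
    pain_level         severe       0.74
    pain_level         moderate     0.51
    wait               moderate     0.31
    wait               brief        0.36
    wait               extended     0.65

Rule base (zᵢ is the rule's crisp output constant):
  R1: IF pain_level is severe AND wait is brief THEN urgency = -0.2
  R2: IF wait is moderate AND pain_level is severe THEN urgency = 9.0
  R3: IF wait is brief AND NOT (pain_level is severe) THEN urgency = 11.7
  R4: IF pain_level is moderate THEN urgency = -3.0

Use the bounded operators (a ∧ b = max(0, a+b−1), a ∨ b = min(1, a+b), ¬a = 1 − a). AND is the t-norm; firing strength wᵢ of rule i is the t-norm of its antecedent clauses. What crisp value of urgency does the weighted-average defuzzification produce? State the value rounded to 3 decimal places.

-1.667

R1 (z=-0.2): severe=0.74, brief=0.36; AND[max(0, a+b−1)] → w = 0.10
R2 (z=9.0): moderate=0.31, severe=0.74; AND[max(0, a+b−1)] → w = 0.05
R3 (z=11.7): brief=0.36, ¬severe=1−0.74=0.26; AND[max(0, a+b−1)] → w = 0.00
R4 (z=-3.0): moderate=0.51 → w = 0.51
Weighted average = (0.10·-0.2 + 0.05·9.0 + 0.00·11.7 + 0.51·-3.0) / (0.10 + 0.05 + 0.00 + 0.51)
  = -1.1000 / 0.6600 = -1.667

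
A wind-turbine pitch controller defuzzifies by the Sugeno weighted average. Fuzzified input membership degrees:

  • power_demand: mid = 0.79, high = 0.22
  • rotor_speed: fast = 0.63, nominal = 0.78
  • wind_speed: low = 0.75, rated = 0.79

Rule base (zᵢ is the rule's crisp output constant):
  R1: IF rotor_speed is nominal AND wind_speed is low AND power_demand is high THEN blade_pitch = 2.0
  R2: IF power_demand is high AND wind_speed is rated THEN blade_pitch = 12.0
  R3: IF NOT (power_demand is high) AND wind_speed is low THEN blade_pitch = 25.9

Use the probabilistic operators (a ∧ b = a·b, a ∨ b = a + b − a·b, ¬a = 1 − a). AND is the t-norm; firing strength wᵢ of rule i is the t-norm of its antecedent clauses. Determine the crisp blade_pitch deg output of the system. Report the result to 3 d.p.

19.712

R1 (z=2.0): nominal=0.78, low=0.75, high=0.22; AND[a·b] → w = 0.1287
R2 (z=12.0): high=0.22, rated=0.79; AND[a·b] → w = 0.1738
R3 (z=25.9): ¬high=1−0.22=0.78, low=0.75; AND[a·b] → w = 0.5850
Weighted average = (0.1287·2.0 + 0.1738·12.0 + 0.5850·25.9) / (0.1287 + 0.1738 + 0.5850)
  = 17.4945 / 0.8875 = 19.712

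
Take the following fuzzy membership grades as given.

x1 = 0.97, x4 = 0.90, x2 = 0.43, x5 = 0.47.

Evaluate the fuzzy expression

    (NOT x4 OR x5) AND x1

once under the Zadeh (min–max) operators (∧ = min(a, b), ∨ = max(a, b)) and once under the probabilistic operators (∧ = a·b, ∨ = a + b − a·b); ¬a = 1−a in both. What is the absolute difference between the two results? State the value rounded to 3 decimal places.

Under Zadeh (min–max):
  NOT x4 = 1 − 0.90 = 0.10
  NOT x4 OR x5 = max(a, b) on (0.10, 0.47) = 0.47
  (NOT x4 OR x5) AND x1 = min(a, b) on (0.47, 0.97) = 0.47
  → value = 0.4700
Under probabilistic:
  NOT x4 = 1 − 0.9000 = 0.1000
  NOT x4 OR x5 = a + b − a·b on (0.1000, 0.4700) = 0.5230
  (NOT x4 OR x5) AND x1 = a·b on (0.5230, 0.9700) = 0.5073
  → value = 0.5073
|0.4700 − 0.5073| = 0.037

0.037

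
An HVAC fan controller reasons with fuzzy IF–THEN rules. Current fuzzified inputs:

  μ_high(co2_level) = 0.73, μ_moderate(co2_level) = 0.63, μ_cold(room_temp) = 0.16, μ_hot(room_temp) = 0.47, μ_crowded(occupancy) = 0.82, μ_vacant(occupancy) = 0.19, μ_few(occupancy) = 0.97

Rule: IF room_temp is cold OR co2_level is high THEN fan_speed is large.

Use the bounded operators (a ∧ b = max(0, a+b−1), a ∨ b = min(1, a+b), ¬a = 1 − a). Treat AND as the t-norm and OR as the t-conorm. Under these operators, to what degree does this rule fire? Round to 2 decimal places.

0.89

firing strength: cold=0.16, high=0.73; OR[min(1, a+b)] → w = 0.89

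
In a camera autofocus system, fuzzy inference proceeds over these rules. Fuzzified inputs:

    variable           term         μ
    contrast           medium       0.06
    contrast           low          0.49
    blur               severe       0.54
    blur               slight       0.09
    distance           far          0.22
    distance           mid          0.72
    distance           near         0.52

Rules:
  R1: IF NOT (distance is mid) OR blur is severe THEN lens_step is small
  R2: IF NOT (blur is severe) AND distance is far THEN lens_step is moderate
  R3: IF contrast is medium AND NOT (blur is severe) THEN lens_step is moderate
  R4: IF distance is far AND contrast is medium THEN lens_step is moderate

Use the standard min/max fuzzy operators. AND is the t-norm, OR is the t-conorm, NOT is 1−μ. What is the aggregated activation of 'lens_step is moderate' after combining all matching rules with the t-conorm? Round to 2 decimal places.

0.22

R1: ¬mid=1−0.72=0.28, severe=0.54; OR[max(a, b)] → w = 0.54
R2: ¬severe=1−0.54=0.46, far=0.22; AND[min(a, b)] → w = 0.22
R3: medium=0.06, ¬severe=1−0.54=0.46; AND[min(a, b)] → w = 0.06
R4: far=0.22, medium=0.06; AND[min(a, b)] → w = 0.06
Rules with consequent 'moderate': {R2, R3, R4} → strengths 0.22, 0.06, 0.06
Aggregate via t-conorm [max(a, b)]: 0.22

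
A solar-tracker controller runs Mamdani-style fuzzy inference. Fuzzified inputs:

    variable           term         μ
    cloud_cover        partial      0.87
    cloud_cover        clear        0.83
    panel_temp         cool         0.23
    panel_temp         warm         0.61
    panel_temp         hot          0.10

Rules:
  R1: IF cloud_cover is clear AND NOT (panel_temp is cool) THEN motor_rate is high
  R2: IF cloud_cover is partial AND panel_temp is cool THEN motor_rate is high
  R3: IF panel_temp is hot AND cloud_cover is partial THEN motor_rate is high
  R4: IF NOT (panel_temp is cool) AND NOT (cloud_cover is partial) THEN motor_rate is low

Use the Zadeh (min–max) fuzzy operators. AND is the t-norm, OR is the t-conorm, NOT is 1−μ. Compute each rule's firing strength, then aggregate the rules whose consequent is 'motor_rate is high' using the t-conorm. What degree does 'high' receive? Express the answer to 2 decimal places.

R1: clear=0.83, ¬cool=1−0.23=0.77; AND[min(a, b)] → w = 0.77
R2: partial=0.87, cool=0.23; AND[min(a, b)] → w = 0.23
R3: hot=0.10, partial=0.87; AND[min(a, b)] → w = 0.10
R4: ¬cool=1−0.23=0.77, ¬partial=1−0.87=0.13; AND[min(a, b)] → w = 0.13
Rules with consequent 'high': {R1, R2, R3} → strengths 0.77, 0.23, 0.10
Aggregate via t-conorm [max(a, b)]: 0.77

0.77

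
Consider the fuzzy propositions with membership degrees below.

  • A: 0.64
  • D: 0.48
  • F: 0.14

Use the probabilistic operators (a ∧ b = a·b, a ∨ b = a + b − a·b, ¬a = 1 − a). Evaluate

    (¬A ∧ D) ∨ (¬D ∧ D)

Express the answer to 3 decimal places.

0.379

¬A = 1 − 0.6400 = 0.3600
¬A ∧ D = a·b on (0.3600, 0.4800) = 0.1728
¬D = 1 − 0.4800 = 0.5200
¬D ∧ D = a·b on (0.5200, 0.4800) = 0.2496
(¬A ∧ D) ∨ (¬D ∧ D) = a + b − a·b on (0.1728, 0.2496) = 0.3793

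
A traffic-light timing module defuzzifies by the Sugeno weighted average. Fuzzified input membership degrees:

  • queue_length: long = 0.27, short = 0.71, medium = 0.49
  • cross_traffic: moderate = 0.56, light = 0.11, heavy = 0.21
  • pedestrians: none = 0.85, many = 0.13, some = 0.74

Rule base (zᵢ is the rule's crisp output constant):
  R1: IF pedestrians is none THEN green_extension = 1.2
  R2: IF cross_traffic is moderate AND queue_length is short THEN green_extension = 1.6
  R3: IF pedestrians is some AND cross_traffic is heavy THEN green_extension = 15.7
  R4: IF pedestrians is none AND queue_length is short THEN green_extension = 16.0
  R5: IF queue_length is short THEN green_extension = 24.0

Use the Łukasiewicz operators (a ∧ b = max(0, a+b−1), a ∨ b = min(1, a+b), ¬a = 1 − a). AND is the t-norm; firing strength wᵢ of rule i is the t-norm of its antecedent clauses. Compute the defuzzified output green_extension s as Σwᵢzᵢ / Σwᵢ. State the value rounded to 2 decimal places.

11.49

R1 (z=1.2): none=0.85 → w = 0.85
R2 (z=1.6): moderate=0.56, short=0.71; AND[max(0, a+b−1)] → w = 0.27
R3 (z=15.7): some=0.74, heavy=0.21; AND[max(0, a+b−1)] → w = 0.00
R4 (z=16.0): none=0.85, short=0.71; AND[max(0, a+b−1)] → w = 0.56
R5 (z=24.0): short=0.71 → w = 0.71
Weighted average = (0.85·1.2 + 0.27·1.6 + 0.00·15.7 + 0.56·16.0 + 0.71·24.0) / (0.85 + 0.27 + 0.00 + 0.56 + 0.71)
  = 27.4520 / 2.3900 = 11.49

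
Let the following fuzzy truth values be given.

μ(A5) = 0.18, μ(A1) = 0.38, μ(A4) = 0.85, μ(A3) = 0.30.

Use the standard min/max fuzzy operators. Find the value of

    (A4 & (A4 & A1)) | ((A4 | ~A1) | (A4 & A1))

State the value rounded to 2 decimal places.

0.85

A4 & A1 = min(a, b) on (0.85, 0.38) = 0.38
A4 & (A4 & A1) = min(a, b) on (0.85, 0.38) = 0.38
~A1 = 1 − 0.38 = 0.62
A4 | ~A1 = max(a, b) on (0.85, 0.62) = 0.85
A4 & A1 = min(a, b) on (0.85, 0.38) = 0.38
(A4 | ~A1) | (A4 & A1) = max(a, b) on (0.85, 0.38) = 0.85
(A4 & (A4 & A1)) | ((A4 | ~A1) | (A4 & A1)) = max(a, b) on (0.38, 0.85) = 0.85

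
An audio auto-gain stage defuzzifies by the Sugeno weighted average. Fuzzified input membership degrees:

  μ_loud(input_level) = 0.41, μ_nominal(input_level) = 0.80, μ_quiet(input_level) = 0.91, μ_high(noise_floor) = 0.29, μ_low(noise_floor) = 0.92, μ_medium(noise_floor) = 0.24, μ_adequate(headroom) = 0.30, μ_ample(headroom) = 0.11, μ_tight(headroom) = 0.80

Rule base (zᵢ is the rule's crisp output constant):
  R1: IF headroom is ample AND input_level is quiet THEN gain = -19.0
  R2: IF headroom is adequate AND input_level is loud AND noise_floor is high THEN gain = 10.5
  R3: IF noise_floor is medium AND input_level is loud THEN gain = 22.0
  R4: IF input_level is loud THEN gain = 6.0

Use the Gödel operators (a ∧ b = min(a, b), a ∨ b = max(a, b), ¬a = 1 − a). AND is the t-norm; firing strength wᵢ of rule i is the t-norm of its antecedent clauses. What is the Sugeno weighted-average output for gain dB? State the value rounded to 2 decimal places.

8.28

R1 (z=-19.0): ample=0.11, quiet=0.91; AND[min(a, b)] → w = 0.11
R2 (z=10.5): adequate=0.30, loud=0.41, high=0.29; AND[min(a, b)] → w = 0.29
R3 (z=22.0): medium=0.24, loud=0.41; AND[min(a, b)] → w = 0.24
R4 (z=6.0): loud=0.41 → w = 0.41
Weighted average = (0.11·-19.0 + 0.29·10.5 + 0.24·22.0 + 0.41·6.0) / (0.11 + 0.29 + 0.24 + 0.41)
  = 8.6950 / 1.0500 = 8.28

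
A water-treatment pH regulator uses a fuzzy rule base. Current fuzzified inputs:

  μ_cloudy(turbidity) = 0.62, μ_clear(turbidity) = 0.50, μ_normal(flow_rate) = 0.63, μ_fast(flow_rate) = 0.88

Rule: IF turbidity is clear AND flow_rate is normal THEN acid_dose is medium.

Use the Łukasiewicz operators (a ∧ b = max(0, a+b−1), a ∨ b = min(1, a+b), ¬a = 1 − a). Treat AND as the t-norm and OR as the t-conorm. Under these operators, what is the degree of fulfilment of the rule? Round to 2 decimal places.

firing strength: clear=0.50, normal=0.63; AND[max(0, a+b−1)] → w = 0.13

0.13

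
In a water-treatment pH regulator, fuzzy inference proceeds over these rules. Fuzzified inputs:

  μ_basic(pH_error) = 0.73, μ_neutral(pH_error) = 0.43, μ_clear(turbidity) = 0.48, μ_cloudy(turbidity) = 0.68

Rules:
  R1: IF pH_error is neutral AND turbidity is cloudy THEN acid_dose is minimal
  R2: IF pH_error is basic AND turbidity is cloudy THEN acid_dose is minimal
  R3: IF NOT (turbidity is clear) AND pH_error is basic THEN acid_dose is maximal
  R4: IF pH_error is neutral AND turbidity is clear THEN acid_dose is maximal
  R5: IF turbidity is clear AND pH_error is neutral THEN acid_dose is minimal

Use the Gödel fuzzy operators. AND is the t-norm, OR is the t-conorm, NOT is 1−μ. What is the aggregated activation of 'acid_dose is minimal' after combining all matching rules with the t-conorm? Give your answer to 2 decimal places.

R1: neutral=0.43, cloudy=0.68; AND[min(a, b)] → w = 0.43
R2: basic=0.73, cloudy=0.68; AND[min(a, b)] → w = 0.68
R3: ¬clear=1−0.48=0.52, basic=0.73; AND[min(a, b)] → w = 0.52
R4: neutral=0.43, clear=0.48; AND[min(a, b)] → w = 0.43
R5: clear=0.48, neutral=0.43; AND[min(a, b)] → w = 0.43
Rules with consequent 'minimal': {R1, R2, R5} → strengths 0.43, 0.68, 0.43
Aggregate via t-conorm [max(a, b)]: 0.68

0.68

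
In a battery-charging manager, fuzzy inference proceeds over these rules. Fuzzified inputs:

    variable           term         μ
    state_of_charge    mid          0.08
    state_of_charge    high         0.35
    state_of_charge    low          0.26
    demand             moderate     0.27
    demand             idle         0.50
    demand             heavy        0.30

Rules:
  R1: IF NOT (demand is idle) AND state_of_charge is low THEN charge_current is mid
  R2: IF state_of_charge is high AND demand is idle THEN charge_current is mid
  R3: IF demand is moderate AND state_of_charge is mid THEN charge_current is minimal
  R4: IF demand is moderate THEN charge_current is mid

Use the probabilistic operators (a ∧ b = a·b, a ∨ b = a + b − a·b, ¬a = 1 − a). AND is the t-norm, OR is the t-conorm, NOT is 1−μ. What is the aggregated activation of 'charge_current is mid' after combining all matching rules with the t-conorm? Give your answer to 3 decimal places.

R1: ¬idle=1−0.50=0.50, low=0.26; AND[a·b] → w = 0.1300
R2: high=0.35, idle=0.50; AND[a·b] → w = 0.1750
R3: moderate=0.27, mid=0.08; AND[a·b] → w = 0.0216
R4: moderate=0.27 → w = 0.2700
Rules with consequent 'mid': {R1, R2, R4} → strengths 0.1300, 0.1750, 0.2700
Aggregate via t-conorm [a + b − a·b]: 0.4760

0.476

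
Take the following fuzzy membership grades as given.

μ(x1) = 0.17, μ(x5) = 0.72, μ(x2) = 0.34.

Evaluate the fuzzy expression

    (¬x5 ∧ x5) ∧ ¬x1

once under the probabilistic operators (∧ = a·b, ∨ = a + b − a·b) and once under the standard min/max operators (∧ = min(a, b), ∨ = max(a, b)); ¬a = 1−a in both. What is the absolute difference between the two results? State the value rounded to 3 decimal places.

Under probabilistic:
  ¬x5 = 1 − 0.7200 = 0.2800
  ¬x5 ∧ x5 = a·b on (0.2800, 0.7200) = 0.2016
  ¬x1 = 1 − 0.1700 = 0.8300
  (¬x5 ∧ x5) ∧ ¬x1 = a·b on (0.2016, 0.8300) = 0.1673
  → value = 0.1673
Under standard min/max:
  ¬x5 = 1 − 0.72 = 0.28
  ¬x5 ∧ x5 = min(a, b) on (0.28, 0.72) = 0.28
  ¬x1 = 1 − 0.17 = 0.83
  (¬x5 ∧ x5) ∧ ¬x1 = min(a, b) on (0.28, 0.83) = 0.28
  → value = 0.2800
|0.1673 − 0.2800| = 0.113

0.113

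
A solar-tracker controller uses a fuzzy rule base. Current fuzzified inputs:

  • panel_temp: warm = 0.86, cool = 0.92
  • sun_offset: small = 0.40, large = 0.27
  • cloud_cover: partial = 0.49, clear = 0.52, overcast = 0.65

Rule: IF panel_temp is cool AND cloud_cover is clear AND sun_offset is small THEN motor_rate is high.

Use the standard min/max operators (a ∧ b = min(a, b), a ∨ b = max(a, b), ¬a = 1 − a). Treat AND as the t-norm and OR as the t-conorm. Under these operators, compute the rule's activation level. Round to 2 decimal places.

0.40

firing strength: cool=0.92, clear=0.52, small=0.40; AND[min(a, b)] → w = 0.40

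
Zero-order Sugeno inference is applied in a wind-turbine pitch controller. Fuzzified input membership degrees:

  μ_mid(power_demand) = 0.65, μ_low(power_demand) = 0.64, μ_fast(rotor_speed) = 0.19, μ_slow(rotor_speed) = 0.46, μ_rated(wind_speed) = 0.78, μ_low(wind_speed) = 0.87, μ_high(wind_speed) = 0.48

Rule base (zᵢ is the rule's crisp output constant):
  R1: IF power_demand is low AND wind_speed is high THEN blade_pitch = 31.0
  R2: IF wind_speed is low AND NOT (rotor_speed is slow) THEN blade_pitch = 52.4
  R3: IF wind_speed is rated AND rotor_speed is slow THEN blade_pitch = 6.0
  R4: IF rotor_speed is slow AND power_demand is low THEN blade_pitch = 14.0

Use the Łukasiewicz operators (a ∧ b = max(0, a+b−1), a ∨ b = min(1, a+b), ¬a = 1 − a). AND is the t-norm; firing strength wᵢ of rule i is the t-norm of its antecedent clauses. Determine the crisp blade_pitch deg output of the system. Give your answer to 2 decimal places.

R1 (z=31.0): low=0.64, high=0.48; AND[max(0, a+b−1)] → w = 0.12
R2 (z=52.4): low=0.87, ¬slow=1−0.46=0.54; AND[max(0, a+b−1)] → w = 0.41
R3 (z=6.0): rated=0.78, slow=0.46; AND[max(0, a+b−1)] → w = 0.24
R4 (z=14.0): slow=0.46, low=0.64; AND[max(0, a+b−1)] → w = 0.10
Weighted average = (0.12·31.0 + 0.41·52.4 + 0.24·6.0 + 0.10·14.0) / (0.12 + 0.41 + 0.24 + 0.10)
  = 28.0440 / 0.8700 = 32.23

32.23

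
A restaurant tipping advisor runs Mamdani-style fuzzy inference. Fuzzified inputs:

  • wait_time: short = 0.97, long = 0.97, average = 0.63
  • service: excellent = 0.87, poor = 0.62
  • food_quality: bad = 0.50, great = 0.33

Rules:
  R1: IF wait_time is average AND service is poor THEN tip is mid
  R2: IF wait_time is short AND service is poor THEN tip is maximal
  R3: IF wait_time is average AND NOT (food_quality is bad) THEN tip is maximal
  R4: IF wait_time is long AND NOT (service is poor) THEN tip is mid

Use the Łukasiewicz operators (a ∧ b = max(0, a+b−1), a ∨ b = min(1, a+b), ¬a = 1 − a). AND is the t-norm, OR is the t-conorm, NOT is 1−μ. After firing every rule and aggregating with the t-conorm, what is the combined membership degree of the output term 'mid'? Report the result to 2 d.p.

0.60

R1: average=0.63, poor=0.62; AND[max(0, a+b−1)] → w = 0.25
R2: short=0.97, poor=0.62; AND[max(0, a+b−1)] → w = 0.59
R3: average=0.63, ¬bad=1−0.50=0.50; AND[max(0, a+b−1)] → w = 0.13
R4: long=0.97, ¬poor=1−0.62=0.38; AND[max(0, a+b−1)] → w = 0.35
Rules with consequent 'mid': {R1, R4} → strengths 0.25, 0.35
Aggregate via t-conorm [min(1, a+b)]: 0.60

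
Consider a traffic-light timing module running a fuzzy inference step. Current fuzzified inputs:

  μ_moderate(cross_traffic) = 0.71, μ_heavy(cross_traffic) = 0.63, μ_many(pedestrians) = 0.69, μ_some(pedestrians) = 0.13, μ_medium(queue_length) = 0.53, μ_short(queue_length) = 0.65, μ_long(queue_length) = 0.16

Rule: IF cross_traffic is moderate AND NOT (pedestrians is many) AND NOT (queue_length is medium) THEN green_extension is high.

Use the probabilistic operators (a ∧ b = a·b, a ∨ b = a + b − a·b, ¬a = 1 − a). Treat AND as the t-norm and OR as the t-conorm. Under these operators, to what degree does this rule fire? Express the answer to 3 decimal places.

0.103

firing strength: moderate=0.71, ¬many=1−0.69=0.31, ¬medium=1−0.53=0.47; AND[a·b] → w = 0.1034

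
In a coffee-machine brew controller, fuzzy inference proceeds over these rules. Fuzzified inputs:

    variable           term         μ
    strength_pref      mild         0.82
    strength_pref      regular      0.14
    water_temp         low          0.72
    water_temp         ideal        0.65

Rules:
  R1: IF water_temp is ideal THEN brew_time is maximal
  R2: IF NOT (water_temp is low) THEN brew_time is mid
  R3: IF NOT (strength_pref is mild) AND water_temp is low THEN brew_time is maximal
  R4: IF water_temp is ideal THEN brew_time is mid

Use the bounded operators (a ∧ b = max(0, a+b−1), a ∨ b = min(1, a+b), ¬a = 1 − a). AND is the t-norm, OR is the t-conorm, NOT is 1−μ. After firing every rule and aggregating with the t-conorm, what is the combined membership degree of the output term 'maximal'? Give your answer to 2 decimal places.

R1: ideal=0.65 → w = 0.65
R2: ¬low=1−0.72=0.28 → w = 0.28
R3: ¬mild=1−0.82=0.18, low=0.72; AND[max(0, a+b−1)] → w = 0.00
R4: ideal=0.65 → w = 0.65
Rules with consequent 'maximal': {R1, R3} → strengths 0.65, 0.00
Aggregate via t-conorm [min(1, a+b)]: 0.65

0.65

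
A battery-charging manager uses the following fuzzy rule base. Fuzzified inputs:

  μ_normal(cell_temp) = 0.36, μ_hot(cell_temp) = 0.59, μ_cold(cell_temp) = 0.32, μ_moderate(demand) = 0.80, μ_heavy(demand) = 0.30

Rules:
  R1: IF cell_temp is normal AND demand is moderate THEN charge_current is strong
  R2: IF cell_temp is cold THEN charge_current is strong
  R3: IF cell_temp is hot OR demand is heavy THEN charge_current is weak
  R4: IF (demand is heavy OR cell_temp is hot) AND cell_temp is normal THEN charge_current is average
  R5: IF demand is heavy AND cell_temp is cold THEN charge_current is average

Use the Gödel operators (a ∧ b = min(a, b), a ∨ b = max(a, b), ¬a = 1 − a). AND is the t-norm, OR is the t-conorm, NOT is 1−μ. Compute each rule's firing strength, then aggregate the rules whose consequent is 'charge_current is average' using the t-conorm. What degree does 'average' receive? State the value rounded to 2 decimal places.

R1: normal=0.36, moderate=0.80; AND[min(a, b)] → w = 0.36
R2: cold=0.32 → w = 0.32
R3: hot=0.59, heavy=0.30; OR[max(a, b)] → w = 0.59
R4: (heavy=0.30 OR hot=0.59) = 0.59; AND[min(a, b)] with normal=0.36 → w = 0.36
R5: heavy=0.30, cold=0.32; AND[min(a, b)] → w = 0.30
Rules with consequent 'average': {R4, R5} → strengths 0.36, 0.30
Aggregate via t-conorm [max(a, b)]: 0.36

0.36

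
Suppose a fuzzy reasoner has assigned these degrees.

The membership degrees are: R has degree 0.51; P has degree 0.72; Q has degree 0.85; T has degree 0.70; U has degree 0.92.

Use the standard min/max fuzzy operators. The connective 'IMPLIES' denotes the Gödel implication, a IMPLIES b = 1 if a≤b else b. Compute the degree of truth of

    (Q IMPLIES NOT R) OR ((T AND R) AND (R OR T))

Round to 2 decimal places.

NOT R = 1 − 0.51 = 0.49
Q IMPLIES NOT R  [Gödel: 1 if a≤b else b] with a=0.85, b=0.49 → 0.49
T AND R = min(a, b) on (0.70, 0.51) = 0.51
R OR T = max(a, b) on (0.51, 0.70) = 0.70
(T AND R) AND (R OR T) = min(a, b) on (0.51, 0.70) = 0.51
(Q IMPLIES NOT R) OR ((T AND R) AND (R OR T)) = max(a, b) on (0.49, 0.51) = 0.51

0.51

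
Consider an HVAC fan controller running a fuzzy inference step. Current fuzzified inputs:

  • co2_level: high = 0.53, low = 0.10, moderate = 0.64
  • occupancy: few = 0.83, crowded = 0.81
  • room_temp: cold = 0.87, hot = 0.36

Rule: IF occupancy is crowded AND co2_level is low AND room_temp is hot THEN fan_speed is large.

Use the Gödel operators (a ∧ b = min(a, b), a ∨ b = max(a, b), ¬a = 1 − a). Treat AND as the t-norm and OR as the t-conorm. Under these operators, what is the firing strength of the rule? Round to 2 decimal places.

0.10

firing strength: crowded=0.81, low=0.10, hot=0.36; AND[min(a, b)] → w = 0.10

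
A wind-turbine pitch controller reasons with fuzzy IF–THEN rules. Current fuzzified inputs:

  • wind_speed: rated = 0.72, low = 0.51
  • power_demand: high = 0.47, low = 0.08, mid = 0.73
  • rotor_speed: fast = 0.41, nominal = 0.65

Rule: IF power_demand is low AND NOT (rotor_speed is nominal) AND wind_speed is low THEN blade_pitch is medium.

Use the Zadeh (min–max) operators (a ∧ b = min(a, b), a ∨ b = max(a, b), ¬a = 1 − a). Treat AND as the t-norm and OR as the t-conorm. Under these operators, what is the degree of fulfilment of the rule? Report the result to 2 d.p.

0.08

firing strength: low=0.08, ¬nominal=1−0.65=0.35, low=0.51; AND[min(a, b)] → w = 0.08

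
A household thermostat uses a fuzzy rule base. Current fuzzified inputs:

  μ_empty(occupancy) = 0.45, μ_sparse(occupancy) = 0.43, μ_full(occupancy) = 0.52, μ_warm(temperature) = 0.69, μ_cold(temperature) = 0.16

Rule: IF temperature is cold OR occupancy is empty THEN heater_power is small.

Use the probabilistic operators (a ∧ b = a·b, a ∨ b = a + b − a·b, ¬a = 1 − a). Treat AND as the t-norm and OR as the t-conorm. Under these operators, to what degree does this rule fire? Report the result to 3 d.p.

0.538

firing strength: cold=0.16, empty=0.45; OR[a + b − a·b] → w = 0.5380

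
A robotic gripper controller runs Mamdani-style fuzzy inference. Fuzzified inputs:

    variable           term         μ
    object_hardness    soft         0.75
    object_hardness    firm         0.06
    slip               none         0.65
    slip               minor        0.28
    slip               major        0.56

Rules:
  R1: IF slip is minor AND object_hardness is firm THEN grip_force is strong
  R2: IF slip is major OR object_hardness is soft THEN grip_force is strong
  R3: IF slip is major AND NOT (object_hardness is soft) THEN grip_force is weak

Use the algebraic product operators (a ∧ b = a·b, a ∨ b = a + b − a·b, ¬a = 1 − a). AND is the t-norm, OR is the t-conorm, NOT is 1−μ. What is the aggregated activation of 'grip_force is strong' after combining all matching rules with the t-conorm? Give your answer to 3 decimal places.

R1: minor=0.28, firm=0.06; AND[a·b] → w = 0.0168
R2: major=0.56, soft=0.75; OR[a + b − a·b] → w = 0.8900
R3: major=0.56, ¬soft=1−0.75=0.25; AND[a·b] → w = 0.1400
Rules with consequent 'strong': {R1, R2} → strengths 0.0168, 0.8900
Aggregate via t-conorm [a + b − a·b]: 0.8918

0.892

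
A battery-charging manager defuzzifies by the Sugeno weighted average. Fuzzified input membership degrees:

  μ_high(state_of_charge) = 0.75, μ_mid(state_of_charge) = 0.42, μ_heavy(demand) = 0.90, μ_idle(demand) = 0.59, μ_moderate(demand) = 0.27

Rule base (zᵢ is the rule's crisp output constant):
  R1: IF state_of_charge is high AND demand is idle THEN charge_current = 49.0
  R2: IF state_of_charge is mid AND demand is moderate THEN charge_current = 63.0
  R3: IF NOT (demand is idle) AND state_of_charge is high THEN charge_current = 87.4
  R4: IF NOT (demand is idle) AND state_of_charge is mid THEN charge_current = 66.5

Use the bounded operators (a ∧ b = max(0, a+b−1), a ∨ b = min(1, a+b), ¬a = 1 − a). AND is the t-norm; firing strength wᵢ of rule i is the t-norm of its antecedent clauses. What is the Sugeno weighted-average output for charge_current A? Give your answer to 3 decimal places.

R1 (z=49.0): high=0.75, idle=0.59; AND[max(0, a+b−1)] → w = 0.34
R2 (z=63.0): mid=0.42, moderate=0.27; AND[max(0, a+b−1)] → w = 0.00
R3 (z=87.4): ¬idle=1−0.59=0.41, high=0.75; AND[max(0, a+b−1)] → w = 0.16
R4 (z=66.5): ¬idle=1−0.59=0.41, mid=0.42; AND[max(0, a+b−1)] → w = 0.00
Weighted average = (0.34·49.0 + 0.00·63.0 + 0.16·87.4 + 0.00·66.5) / (0.34 + 0.00 + 0.16 + 0.00)
  = 30.6440 / 0.5000 = 61.288

61.288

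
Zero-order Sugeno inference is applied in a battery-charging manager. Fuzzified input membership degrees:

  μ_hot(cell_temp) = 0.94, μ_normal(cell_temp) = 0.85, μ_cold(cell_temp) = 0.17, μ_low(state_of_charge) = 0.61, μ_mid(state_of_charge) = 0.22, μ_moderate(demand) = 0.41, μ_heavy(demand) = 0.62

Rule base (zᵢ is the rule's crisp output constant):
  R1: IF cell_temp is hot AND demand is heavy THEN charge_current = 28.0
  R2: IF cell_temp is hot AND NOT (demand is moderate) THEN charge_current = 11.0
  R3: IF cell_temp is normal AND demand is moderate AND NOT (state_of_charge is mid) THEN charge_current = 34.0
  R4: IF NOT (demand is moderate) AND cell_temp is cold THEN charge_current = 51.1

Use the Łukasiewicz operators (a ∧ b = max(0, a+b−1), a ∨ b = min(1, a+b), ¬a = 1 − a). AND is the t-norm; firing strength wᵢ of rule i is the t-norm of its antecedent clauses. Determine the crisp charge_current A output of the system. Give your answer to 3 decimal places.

20.239

R1 (z=28.0): hot=0.94, heavy=0.62; AND[max(0, a+b−1)] → w = 0.56
R2 (z=11.0): hot=0.94, ¬moderate=1−0.41=0.59; AND[max(0, a+b−1)] → w = 0.53
R3 (z=34.0): normal=0.85, moderate=0.41, ¬mid=1−0.22=0.78; AND[max(0, a+b−1)] → w = 0.04
R4 (z=51.1): ¬moderate=1−0.41=0.59, cold=0.17; AND[max(0, a+b−1)] → w = 0.00
Weighted average = (0.56·28.0 + 0.53·11.0 + 0.04·34.0 + 0.00·51.1) / (0.56 + 0.53 + 0.04 + 0.00)
  = 22.8700 / 1.1300 = 20.239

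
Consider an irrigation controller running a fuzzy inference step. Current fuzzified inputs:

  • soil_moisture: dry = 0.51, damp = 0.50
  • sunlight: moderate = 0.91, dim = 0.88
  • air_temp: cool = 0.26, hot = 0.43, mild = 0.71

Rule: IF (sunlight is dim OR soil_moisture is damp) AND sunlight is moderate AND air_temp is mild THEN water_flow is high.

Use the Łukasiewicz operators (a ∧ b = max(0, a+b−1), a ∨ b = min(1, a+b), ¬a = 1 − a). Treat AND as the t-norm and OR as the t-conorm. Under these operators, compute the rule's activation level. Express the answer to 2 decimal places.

firing strength: (dim=0.88 OR damp=0.50) = 1.00; AND[max(0, a+b−1)] with moderate=0.91, mild=0.71 → w = 0.62

0.62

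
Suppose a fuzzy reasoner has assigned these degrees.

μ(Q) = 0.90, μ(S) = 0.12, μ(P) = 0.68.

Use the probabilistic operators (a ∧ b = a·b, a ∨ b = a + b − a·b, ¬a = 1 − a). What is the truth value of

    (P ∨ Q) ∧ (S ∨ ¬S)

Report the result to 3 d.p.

P ∨ Q = a + b − a·b on (0.6800, 0.9000) = 0.9680
¬S = 1 − 0.1200 = 0.8800
S ∨ ¬S = a + b − a·b on (0.1200, 0.8800) = 0.8944
(P ∨ Q) ∧ (S ∨ ¬S) = a·b on (0.9680, 0.8944) = 0.8658

0.866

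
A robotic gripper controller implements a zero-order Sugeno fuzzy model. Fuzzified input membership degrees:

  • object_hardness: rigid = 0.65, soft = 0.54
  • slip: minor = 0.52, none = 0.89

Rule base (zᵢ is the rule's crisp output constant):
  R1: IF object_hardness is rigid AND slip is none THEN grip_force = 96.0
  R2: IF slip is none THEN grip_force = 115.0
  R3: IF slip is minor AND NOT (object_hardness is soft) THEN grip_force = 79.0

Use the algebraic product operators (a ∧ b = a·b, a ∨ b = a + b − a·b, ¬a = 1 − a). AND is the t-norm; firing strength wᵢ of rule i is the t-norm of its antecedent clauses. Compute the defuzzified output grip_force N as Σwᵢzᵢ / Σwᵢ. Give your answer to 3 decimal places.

R1 (z=96.0): rigid=0.65, none=0.89; AND[a·b] → w = 0.5785
R2 (z=115.0): none=0.89 → w = 0.8900
R3 (z=79.0): minor=0.52, ¬soft=1−0.54=0.46; AND[a·b] → w = 0.2392
Weighted average = (0.5785·96.0 + 0.8900·115.0 + 0.2392·79.0) / (0.5785 + 0.8900 + 0.2392)
  = 176.7828 / 1.7077 = 103.521

103.521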